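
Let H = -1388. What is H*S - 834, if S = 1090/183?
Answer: -1665542/183 ≈ -9101.3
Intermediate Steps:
S = 1090/183 (S = 1090*(1/183) = 1090/183 ≈ 5.9563)
H*S - 834 = -1388*1090/183 - 834 = -1512920/183 - 834 = -1665542/183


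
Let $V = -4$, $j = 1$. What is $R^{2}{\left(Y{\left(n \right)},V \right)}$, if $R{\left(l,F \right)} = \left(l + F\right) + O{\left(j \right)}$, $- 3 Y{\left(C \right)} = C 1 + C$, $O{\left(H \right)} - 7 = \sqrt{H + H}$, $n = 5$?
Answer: $\frac{19}{9} - \frac{2 \sqrt{2}}{3} \approx 1.1683$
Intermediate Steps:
$O{\left(H \right)} = 7 + \sqrt{2} \sqrt{H}$ ($O{\left(H \right)} = 7 + \sqrt{H + H} = 7 + \sqrt{2 H} = 7 + \sqrt{2} \sqrt{H}$)
$Y{\left(C \right)} = - \frac{2 C}{3}$ ($Y{\left(C \right)} = - \frac{C 1 + C}{3} = - \frac{C + C}{3} = - \frac{2 C}{3}$)
$R{\left(l,F \right)} = 7 + F + l + \sqrt{2}$ ($R{\left(l,F \right)} = \left(l + F\right) + \left(7 + \sqrt{2} \sqrt{1}\right) = \left(F + l\right) + \left(7 + \sqrt{2} \cdot 1\right) = \left(F + l\right) + \left(7 + \sqrt{2}\right) = 7 + F + l + \sqrt{2}$)
$R^{2}{\left(Y{\left(n \right)},V \right)} = \left(7 - 4 - \frac{10}{3} + \sqrt{2}\right)^{2} = \left(- \frac{1}{3} + \sqrt{2}\right)^{2}$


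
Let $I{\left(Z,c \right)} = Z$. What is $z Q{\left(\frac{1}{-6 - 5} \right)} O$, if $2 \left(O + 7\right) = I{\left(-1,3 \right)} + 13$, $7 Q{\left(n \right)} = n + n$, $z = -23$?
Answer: $- \frac{46}{77} \approx -0.5974$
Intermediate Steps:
$Q{\left(n \right)} = \frac{2 n}{7}$ ($Q{\left(n \right)} = \frac{n + n}{7} = \frac{2 n}{7}$)
$O = -1$ ($O = -7 + \frac{-1 + 13}{2} = -7 + \frac{1}{2} \cdot 12 = -7 + 6 = -1$)
$z Q{\left(\frac{1}{-6 - 5} \right)} O = - 23 \frac{2}{7 \left(-6 - 5\right)} \left(-1\right) = - 23 \frac{2}{7 \left(-11\right)} \left(-1\right) = - 23 \cdot \frac{2}{7} \left(- \frac{1}{11}\right) \left(-1\right) = \left(-23\right) \left(- \frac{2}{77}\right) \left(-1\right) = \frac{46}{77} \left(-1\right) = - \frac{46}{77}$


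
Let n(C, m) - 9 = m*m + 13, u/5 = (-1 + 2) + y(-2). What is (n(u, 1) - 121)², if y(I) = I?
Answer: 9604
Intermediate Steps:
u = -5 (u = 5*((-1 + 2) - 2) = 5*(1 - 2) = 5*(-1) = -5)
n(C, m) = 22 + m² (n(C, m) = 9 + (m*m + 13) = 9 + (m² + 13) = 9 + (13 + m²) = 22 + m²)
(n(u, 1) - 121)² = ((22 + 1²) - 121)² = ((22 + 1) - 121)² = (23 - 121)² = (-98)² = 9604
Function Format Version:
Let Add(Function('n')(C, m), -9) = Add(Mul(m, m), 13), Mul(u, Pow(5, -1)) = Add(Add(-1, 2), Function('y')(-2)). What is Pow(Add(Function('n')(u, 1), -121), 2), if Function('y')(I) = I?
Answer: 9604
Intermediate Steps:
u = -5 (u = Mul(5, Add(Add(-1, 2), -2)) = Mul(5, Add(1, -2)) = Mul(5, -1) = -5)
Function('n')(C, m) = Add(22, Pow(m, 2)) (Function('n')(C, m) = Add(9, Add(Mul(m, m), 13)) = Add(9, Add(Pow(m, 2), 13)) = Add(9, Add(13, Pow(m, 2))) = Add(22, Pow(m, 2)))
Pow(Add(Function('n')(u, 1), -121), 2) = Pow(Add(Add(22, Pow(1, 2)), -121), 2) = Pow(Add(Add(22, 1), -121), 2) = Pow(Add(23, -121), 2) = Pow(-98, 2) = 9604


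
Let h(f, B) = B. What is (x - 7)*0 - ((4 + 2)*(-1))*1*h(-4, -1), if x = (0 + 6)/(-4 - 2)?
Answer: -6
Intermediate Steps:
x = -1 (x = 6/(-6) = 6*(-⅙) = -1)
(x - 7)*0 - ((4 + 2)*(-1))*1*h(-4, -1) = (-1 - 7)*0 - ((4 + 2)*(-1))*1*(-1) = -8*0 - (6*(-1))*1*(-1) = 0 - (-6*1)*(-1) = 0 - (-6)*(-1) = 0 - 1*6 = 0 - 6 = -6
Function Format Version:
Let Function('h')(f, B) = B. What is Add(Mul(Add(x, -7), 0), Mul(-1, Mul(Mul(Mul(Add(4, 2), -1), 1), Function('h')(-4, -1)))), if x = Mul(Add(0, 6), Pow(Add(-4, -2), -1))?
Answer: -6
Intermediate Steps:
x = -1 (x = Mul(6, Pow(-6, -1)) = Mul(6, Rational(-1, 6)) = -1)
Add(Mul(Add(x, -7), 0), Mul(-1, Mul(Mul(Mul(Add(4, 2), -1), 1), Function('h')(-4, -1)))) = Add(Mul(Add(-1, -7), 0), Mul(-1, Mul(Mul(Mul(Add(4, 2), -1), 1), -1))) = Add(Mul(-8, 0), Mul(-1, Mul(Mul(Mul(6, -1), 1), -1))) = Add(0, Mul(-1, Mul(Mul(-6, 1), -1))) = Add(0, Mul(-1, Mul(-6, -1))) = Add(0, Mul(-1, 6)) = Add(0, -6) = -6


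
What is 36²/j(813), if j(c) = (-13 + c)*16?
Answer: 81/800 ≈ 0.10125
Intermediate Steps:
j(c) = -208 + 16*c
36²/j(813) = 36²/(-208 + 16*813) = 1296/(-208 + 13008) = 1296/12800 = 1296*(1/12800) = 81/800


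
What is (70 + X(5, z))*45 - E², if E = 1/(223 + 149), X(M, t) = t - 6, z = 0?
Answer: 398545919/138384 ≈ 2880.0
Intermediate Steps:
X(M, t) = -6 + t
E = 1/372 ≈ 0.0026882
(70 + X(5, z))*45 - E² = (70 + (-6 + 0))*45 - (1/372)² = (70 - 6)*45 - 1*1/138384 = 64*45 - 1/138384 = 2880 - 1/138384 = 398545919/138384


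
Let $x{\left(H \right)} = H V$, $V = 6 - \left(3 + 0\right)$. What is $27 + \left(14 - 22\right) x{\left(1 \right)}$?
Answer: $3$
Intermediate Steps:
$V = 3$ ($V = 6 - 3 = 3$)
$x{\left(H \right)} = 3 H$ ($x{\left(H \right)} = H 3 = 3 H$)
$27 + \left(14 - 22\right) x{\left(1 \right)} = 27 + \left(14 - 22\right) 3 \cdot 1 = 27 - 24 = 3$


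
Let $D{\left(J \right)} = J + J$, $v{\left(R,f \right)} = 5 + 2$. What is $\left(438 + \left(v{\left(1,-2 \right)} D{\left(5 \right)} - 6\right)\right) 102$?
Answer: $51204$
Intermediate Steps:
$v{\left(R,f \right)} = 7$
$D{\left(J \right)} = 2 J$
$\left(438 + \left(v{\left(1,-2 \right)} D{\left(5 \right)} - 6\right)\right) 102 = \left(438 + \left(7 \cdot 2 \cdot 5 - 6\right)\right) 102 = \left(438 + \left(7 \cdot 10 - 6\right)\right) 102 = \left(438 + \left(70 - 6\right)\right) 102 = \left(438 + 64\right) 102 = 502 \cdot 102 = 51204$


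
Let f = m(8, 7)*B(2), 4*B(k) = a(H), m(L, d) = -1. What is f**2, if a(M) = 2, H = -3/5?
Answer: 1/4 ≈ 0.25000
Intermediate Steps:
H = -3/5 (H = -3*1/5 = -3/5 ≈ -0.60000)
B(k) = 1/2 (B(k) = (1/4)*2 = 1/2)
f = -1/2 (f = -1*1/2 = -1/2 ≈ -0.50000)
f**2 = (-1/2)**2 = 1/4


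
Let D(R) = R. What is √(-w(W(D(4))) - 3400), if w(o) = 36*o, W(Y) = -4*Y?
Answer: 2*I*√706 ≈ 53.141*I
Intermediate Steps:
√(-w(W(D(4))) - 3400) = √(-36*(-4*4) - 3400) = √(-36*(-16) - 3400) = √(-1*(-576) - 3400) = √(576 - 3400) = √(-2824) = 2*I*√706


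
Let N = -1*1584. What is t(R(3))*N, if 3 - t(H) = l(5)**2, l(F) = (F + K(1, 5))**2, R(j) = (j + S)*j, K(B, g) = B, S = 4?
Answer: 2048112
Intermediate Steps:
R(j) = j*(4 + j) (R(j) = (j + 4)*j = (4 + j)*j = j*(4 + j))
N = -1584
l(F) = (1 + F)**2 (l(F) = (F + 1)**2 = (1 + F)**2)
t(H) = -1293 (t(H) = 3 - ((1 + 5)**2)**2 = 3 - (6**2)**2 = 3 - 1*36**2 = 3 - 1*1296 = 3 - 1296 = -1293)
t(R(3))*N = -1293*(-1584) = 2048112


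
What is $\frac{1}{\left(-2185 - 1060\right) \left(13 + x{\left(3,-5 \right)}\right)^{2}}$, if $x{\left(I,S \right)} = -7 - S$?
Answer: $- \frac{1}{392645} \approx -2.5468 \cdot 10^{-6}$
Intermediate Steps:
$\frac{1}{\left(-2185 - 1060\right) \left(13 + x{\left(3,-5 \right)}\right)^{2}} = \frac{1}{\left(-2185 - 1060\right) \left(13 - 2\right)^{2}} = \frac{1}{\left(-3245\right) \left(13 + \left(-7 + 5\right)\right)^{2}} = - \frac{1}{3245 \left(13 - 2\right)^{2}} = - \frac{1}{3245 \cdot 11^{2}} = - \frac{1}{3245 \cdot 121} = \left(- \frac{1}{3245}\right) \frac{1}{121} = - \frac{1}{392645}$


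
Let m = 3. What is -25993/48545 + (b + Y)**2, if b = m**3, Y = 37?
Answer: 198814327/48545 ≈ 4095.5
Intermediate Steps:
b = 27 (b = 3**3 = 27)
-25993/48545 + (b + Y)**2 = -25993/48545 + (27 + 37)**2 = -25993*1/48545 + 64**2 = -25993/48545 + 4096 = 198814327/48545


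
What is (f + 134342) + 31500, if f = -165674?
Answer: 168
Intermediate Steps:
(f + 134342) + 31500 = (-165674 + 134342) + 31500 = -31332 + 31500 = 168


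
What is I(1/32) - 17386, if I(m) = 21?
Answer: -17365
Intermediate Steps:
I(1/32) - 17386 = 21 - 17386 = -17365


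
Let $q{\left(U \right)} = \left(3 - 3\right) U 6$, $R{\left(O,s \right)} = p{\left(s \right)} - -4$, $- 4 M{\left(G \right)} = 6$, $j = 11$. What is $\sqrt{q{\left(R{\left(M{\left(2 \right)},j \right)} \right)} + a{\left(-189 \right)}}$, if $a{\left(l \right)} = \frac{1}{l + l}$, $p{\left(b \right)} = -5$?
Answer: $\frac{i \sqrt{42}}{126} \approx 0.051434 i$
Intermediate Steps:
$M{\left(G \right)} = - \frac{3}{2}$ ($M{\left(G \right)} = \left(- \frac{1}{4}\right) 6 = - \frac{3}{2}$)
$R{\left(O,s \right)} = -1$ ($R{\left(O,s \right)} = -5 - -4 = -5 + 4 = -1$)
$q{\left(U \right)} = 0$ ($q{\left(U \right)} = \left(3 - 3\right) U 6 = 0 U 6 = 0 \cdot 6 = 0$)
$a{\left(l \right)} = \frac{1}{2 l}$
$\sqrt{q{\left(R{\left(M{\left(2 \right)},j \right)} \right)} + a{\left(-189 \right)}} = \sqrt{0 + \frac{1}{2 \left(-189\right)}} = \sqrt{0 + \frac{1}{2} \left(- \frac{1}{189}\right)} = \sqrt{0 - \frac{1}{378}} = \sqrt{- \frac{1}{378}} = \frac{i \sqrt{42}}{126}$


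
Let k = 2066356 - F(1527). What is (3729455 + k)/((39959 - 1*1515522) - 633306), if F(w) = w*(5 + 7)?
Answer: -5777487/2108869 ≈ -2.7396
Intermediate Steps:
F(w) = 12*w (F(w) = w*12 = 12*w)
k = 2048032 (k = 2066356 - 12*1527 = 2066356 - 1*18324 = 2066356 - 18324 = 2048032)
(3729455 + k)/((39959 - 1*1515522) - 633306) = (3729455 + 2048032)/((39959 - 1*1515522) - 633306) = 5777487/((39959 - 1515522) - 633306) = 5777487/(-1475563 - 633306) = 5777487/(-2108869) = 5777487*(-1/2108869) = -5777487/2108869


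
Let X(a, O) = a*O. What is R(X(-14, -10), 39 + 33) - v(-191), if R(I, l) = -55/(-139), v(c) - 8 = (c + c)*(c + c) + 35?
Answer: -20289358/139 ≈ -1.4597e+5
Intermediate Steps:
X(a, O) = O*a
v(c) = 43 + 4*c² (v(c) = 8 + ((c + c)*(c + c) + 35) = 8 + ((2*c)*(2*c) + 35) = 8 + (4*c² + 35) = 8 + (35 + 4*c²) = 43 + 4*c²)
R(I, l) = 55/139 (R(I, l) = -55*(-1/139) = 55/139)
R(X(-14, -10), 39 + 33) - v(-191) = 55/139 - (43 + 4*(-191)²) = 55/139 - (43 + 4*36481) = 55/139 - (43 + 145924) = 55/139 - 1*145967 = 55/139 - 145967 = -20289358/139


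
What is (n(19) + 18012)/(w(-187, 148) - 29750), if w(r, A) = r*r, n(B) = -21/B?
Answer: 342207/99161 ≈ 3.4510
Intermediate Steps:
w(r, A) = r²
(n(19) + 18012)/(w(-187, 148) - 29750) = (-21/19 + 18012)/((-187)² - 29750) = (-21*1/19 + 18012)/(34969 - 29750) = (-21/19 + 18012)/5219 = (342207/19)*(1/5219) = 342207/99161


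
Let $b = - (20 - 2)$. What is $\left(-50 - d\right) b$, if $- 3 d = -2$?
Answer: $912$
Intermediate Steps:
$d = \frac{2}{3}$ ($d = \left(- \frac{1}{3}\right) \left(-2\right) = \frac{2}{3} \approx 0.66667$)
$b = -18$ ($b = \left(-1\right) 18 = -18$)
$\left(-50 - d\right) b = \left(-50 - \frac{2}{3}\right) \left(-18\right) = \left(- \frac{152}{3}\right) \left(-18\right) = 912$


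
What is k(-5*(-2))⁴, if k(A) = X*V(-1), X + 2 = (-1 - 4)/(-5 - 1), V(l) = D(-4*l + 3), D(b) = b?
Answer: 5764801/1296 ≈ 4448.1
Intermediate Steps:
V(l) = 3 - 4*l (V(l) = -4*l + 3 = 3 - 4*l)
X = -7/6 (X = -2 + (-1 - 4)/(-5 - 1) = -2 - 5/(-6) = -2 - 5*(-⅙) = -2 + ⅚ = -7/6 ≈ -1.1667)
k(A) = -49/6 (k(A) = -7*(3 - 4*(-1))/6 = -7*(3 + 4)/6 = -7/6*7 = -49/6)
k(-5*(-2))⁴ = (-49/6)⁴ = 5764801/1296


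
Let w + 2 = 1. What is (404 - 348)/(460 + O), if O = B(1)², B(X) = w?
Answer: 56/461 ≈ 0.12148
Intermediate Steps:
w = -1 (w = -2 + 1 = -1)
B(X) = -1
O = 1 (O = (-1)² = 1)
(404 - 348)/(460 + O) = (404 - 348)/(460 + 1) = 56/461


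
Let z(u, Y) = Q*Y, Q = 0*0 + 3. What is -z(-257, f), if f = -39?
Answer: 117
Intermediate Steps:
Q = 3 (Q = 0 + 3 = 3)
z(u, Y) = 3*Y
-z(-257, f) = -3*(-39) = -1*(-117) = 117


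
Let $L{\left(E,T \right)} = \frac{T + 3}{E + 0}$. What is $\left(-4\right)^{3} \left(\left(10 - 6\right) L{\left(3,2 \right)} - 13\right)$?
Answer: $\frac{1216}{3} \approx 405.33$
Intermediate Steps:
$L{\left(E,T \right)} = \frac{3 + T}{E}$
$\left(-4\right)^{3} \left(\left(10 - 6\right) L{\left(3,2 \right)} - 13\right) = \left(-4\right)^{3} \left(\left(10 - 6\right) \frac{3 + 2}{3} - 13\right) = - 64 \left(4 \cdot \frac{1}{3} \cdot 5 - 13\right) = - 64 \left(4 \cdot \frac{5}{3} - 13\right) = - 64 \left(\frac{20}{3} - 13\right) = \left(-64\right) \left(- \frac{19}{3}\right) = \frac{1216}{3}$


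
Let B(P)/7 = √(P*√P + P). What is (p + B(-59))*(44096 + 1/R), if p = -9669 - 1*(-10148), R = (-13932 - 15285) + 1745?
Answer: 580263143969/27472 + 8479837177*√(-59 - 59*I*√59)/27472 ≈ 2.5476e+7 - 4.9581e+6*I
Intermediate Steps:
R = -27472 (R = -29217 + 1745 = -27472)
p = 479 (p = -9669 + 10148 = 479)
B(P) = 7*√(P + P^(3/2)) (B(P) = 7*√(P*√P + P) = 7*√(P^(3/2) + P) = 7*√(P + P^(3/2)))
(p + B(-59))*(44096 + 1/R) = (479 + 7*√(-59 + (-59)^(3/2)))*(44096 + 1/(-27472)) = (479 + 7*√(-59 - 59*I*√59))*(44096 - 1/27472) = (479 + 7*√(-59 - 59*I*√59))*(1211405311/27472) = 580263143969/27472 + 8479837177*√(-59 - 59*I*√59)/27472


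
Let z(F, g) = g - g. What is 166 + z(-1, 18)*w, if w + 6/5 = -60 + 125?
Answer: 166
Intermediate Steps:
w = 319/5 (w = -6/5 + (-60 + 125) = -6/5 + 65 = 319/5 ≈ 63.800)
z(F, g) = 0
166 + z(-1, 18)*w = 166 + 0*(319/5) = 166 + 0 = 166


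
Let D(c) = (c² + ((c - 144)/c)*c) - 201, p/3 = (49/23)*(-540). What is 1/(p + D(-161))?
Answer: 23/505165 ≈ 4.5530e-5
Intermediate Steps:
p = -79380/23 (p = 3*((49/23)*(-540)) = 3*(-26460/23) = -79380/23 ≈ -3451.3)
D(c) = -345 + c + c² (D(c) = (c² + ((-144 + c)/c)*c) - 201 = (c² + (-144 + c)) - 201 = (-144 + c + c²) - 201 = -345 + c + c²)
1/(p + D(-161)) = 1/(-79380/23 + (-345 - 161 + (-161)²)) = 1/(-79380/23 + (-345 - 161 + 25921)) = 1/(-79380/23 + 25415) = 1/(505165/23) = 23/505165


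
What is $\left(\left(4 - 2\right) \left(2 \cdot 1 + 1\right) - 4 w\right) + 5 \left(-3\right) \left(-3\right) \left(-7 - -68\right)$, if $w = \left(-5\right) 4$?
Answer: $2831$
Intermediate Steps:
$w = -20$
$\left(\left(4 - 2\right) \left(2 \cdot 1 + 1\right) - 4 w\right) + 5 \left(-3\right) \left(-3\right) \left(-7 - -68\right) = \left(\left(4 - 2\right) \left(2 \cdot 1 + 1\right) - -80\right) + 5 \left(-3\right) \left(-3\right) \left(-7 - -68\right) = \left(2 \left(2 + 1\right) + 80\right) + \left(-15\right) \left(-3\right) \left(-7 + 68\right) = \left(2 \cdot 3 + 80\right) + 45 \cdot 61 = \left(6 + 80\right) + 2745 = 86 + 2745 = 2831$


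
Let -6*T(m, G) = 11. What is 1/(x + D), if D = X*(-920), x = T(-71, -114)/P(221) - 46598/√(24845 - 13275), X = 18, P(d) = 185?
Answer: -23606951558970/390663816817557557 + 5741339580*√11570/390663816817557557 ≈ -5.8847e-5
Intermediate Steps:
T(m, G) = -11/6 (T(m, G) = -⅙*11 = -11/6)
x = -11/1110 - 23299*√11570/5785 (x = -11/6/185 - 46598/√(24845 - 13275) = -11/6*1/185 - 46598*√11570/11570 = -11/1110 - 23299*√11570/5785 ≈ -433.22)
D = -16560 (D = 18*(-920) = -16560)
1/(x + D) = 1/((-11/1110 - 23299*√11570/5785) - 16560) = 1/(-18381611/1110 - 23299*√11570/5785)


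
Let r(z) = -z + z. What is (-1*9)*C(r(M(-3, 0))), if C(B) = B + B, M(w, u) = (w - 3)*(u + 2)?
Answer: 0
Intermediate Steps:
M(w, u) = (-3 + w)*(2 + u)
r(z) = 0
C(B) = 2*B
(-1*9)*C(r(M(-3, 0))) = (-1*9)*(2*0) = -9*0 = 0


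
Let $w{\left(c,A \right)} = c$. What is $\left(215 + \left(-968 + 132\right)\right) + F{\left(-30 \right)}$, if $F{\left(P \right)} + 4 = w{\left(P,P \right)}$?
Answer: $-655$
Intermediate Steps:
$F{\left(P \right)} = -4 + P$
$\left(215 + \left(-968 + 132\right)\right) + F{\left(-30 \right)} = \left(215 + \left(-968 + 132\right)\right) - 34 = \left(215 - 836\right) - 34 = -621 - 34 = -655$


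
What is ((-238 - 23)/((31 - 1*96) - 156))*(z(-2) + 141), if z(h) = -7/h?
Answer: 4437/26 ≈ 170.65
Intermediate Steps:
((-238 - 23)/((31 - 1*96) - 156))*(z(-2) + 141) = ((-238 - 23)/((31 - 1*96) - 156))*(-7/(-2) + 141) = (-261/((31 - 96) - 156))*(-7*(-½) + 141) = (-261/(-65 - 156))*(7/2 + 141) = -261/(-221)*(289/2) = -261*(-1/221)*(289/2) = (261/221)*(289/2) = 4437/26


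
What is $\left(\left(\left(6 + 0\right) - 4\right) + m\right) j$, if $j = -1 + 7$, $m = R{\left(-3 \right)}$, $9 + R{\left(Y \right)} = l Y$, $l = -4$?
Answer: $30$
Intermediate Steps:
$R{\left(Y \right)} = -9 - 4 Y$
$m = 3$ ($m = -9 - -12 = -9 + 12 = 3$)
$j = 6$
$\left(\left(\left(6 + 0\right) - 4\right) + m\right) j = \left(\left(\left(6 + 0\right) - 4\right) + 3\right) 6 = \left(\left(6 - 4\right) + 3\right) 6 = \left(2 + 3\right) 6 = 5 \cdot 6 = 30$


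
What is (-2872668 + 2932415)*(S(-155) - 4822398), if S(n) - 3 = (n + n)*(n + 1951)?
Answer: -321388373785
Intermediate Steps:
S(n) = 3 + 2*n*(1951 + n) (S(n) = 3 + (n + n)*(n + 1951) = 3 + (2*n)*(1951 + n) = 3 + 2*n*(1951 + n))
(-2872668 + 2932415)*(S(-155) - 4822398) = (-2872668 + 2932415)*((3 + 2*(-155)² + 3902*(-155)) - 4822398) = 59747*((3 + 2*24025 - 604810) - 4822398) = 59747*((3 + 48050 - 604810) - 4822398) = 59747*(-556757 - 4822398) = 59747*(-5379155) = -321388373785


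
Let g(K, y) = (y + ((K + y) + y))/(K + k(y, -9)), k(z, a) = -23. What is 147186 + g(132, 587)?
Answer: 16045167/109 ≈ 1.4720e+5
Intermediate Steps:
g(K, y) = (K + 3*y)/(-23 + K) (g(K, y) = (y + ((K + y) + y))/(K - 23) = (y + (K + 2*y))/(-23 + K) = (K + 3*y)/(-23 + K))
147186 + g(132, 587) = 147186 + (132 + 3*587)/(-23 + 132) = 147186 + (132 + 1761)/109 = 147186 + (1/109)*1893 = 147186 + 1893/109 = 16045167/109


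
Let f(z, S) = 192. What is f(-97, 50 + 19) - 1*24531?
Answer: -24339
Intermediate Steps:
f(-97, 50 + 19) - 1*24531 = 192 - 1*24531 = 192 - 24531 = -24339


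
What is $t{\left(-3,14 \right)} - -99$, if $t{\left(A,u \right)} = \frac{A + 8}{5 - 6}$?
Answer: $94$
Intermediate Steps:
$t{\left(A,u \right)} = -8 - A$ ($t{\left(A,u \right)} = \frac{8 + A}{-1} = \left(8 + A\right) \left(-1\right) = -8 - A$)
$t{\left(-3,14 \right)} - -99 = \left(-8 - -3\right) - -99 = \left(-8 + 3\right) + 99 = -5 + 99 = 94$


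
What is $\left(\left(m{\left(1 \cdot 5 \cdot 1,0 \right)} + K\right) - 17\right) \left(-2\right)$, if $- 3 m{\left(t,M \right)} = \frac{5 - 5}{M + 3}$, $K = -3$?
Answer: $40$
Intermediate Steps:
$m{\left(t,M \right)} = 0$ ($m{\left(t,M \right)} = - \frac{\left(5 - 5\right) \frac{1}{M + 3}}{3} = - \frac{0 \frac{1}{3 + M}}{3} = \left(- \frac{1}{3}\right) 0 = 0$)
$\left(\left(m{\left(1 \cdot 5 \cdot 1,0 \right)} + K\right) - 17\right) \left(-2\right) = \left(\left(0 - 3\right) - 17\right) \left(-2\right) = \left(-3 - 17\right) \left(-2\right) = \left(-20\right) \left(-2\right) = 40$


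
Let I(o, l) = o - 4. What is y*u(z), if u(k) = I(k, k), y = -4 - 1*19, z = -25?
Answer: 667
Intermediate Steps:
y = -23 (y = -4 - 19 = -23)
I(o, l) = -4 + o
u(k) = -4 + k
y*u(z) = -23*(-4 - 25) = -23*(-29) = 667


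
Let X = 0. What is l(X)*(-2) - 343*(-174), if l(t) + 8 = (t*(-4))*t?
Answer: 59698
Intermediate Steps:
l(t) = -8 - 4*t² (l(t) = -8 + (t*(-4))*t = -8 + (-4*t)*t = -8 - 4*t²)
l(X)*(-2) - 343*(-174) = (-8 - 4*0²)*(-2) - 343*(-174) = (-8 - 4*0)*(-2) + 59682 = (-8 + 0)*(-2) + 59682 = -8*(-2) + 59682 = 16 + 59682 = 59698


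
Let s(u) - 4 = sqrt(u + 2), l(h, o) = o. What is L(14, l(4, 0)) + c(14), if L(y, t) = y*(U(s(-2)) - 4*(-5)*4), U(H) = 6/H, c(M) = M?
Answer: 1155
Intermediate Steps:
s(u) = 4 + sqrt(2 + u) (s(u) = 4 + sqrt(u + 2) = 4 + sqrt(2 + u))
L(y, t) = 163*y/2 (L(y, t) = y*(6/(4 + sqrt(2 - 2)) - 4*(-5)*4) = y*(6/(4 + sqrt(0)) + 20*4) = y*(6/(4 + 0) + 80) = y*(6/4 + 80) = y*(6*(1/4) + 80) = y*(3/2 + 80) = y*(163/2) = 163*y/2)
L(14, l(4, 0)) + c(14) = (163/2)*14 + 14 = 1141 + 14 = 1155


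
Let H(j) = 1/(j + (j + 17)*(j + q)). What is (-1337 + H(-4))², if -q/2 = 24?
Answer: 826573723921/462400 ≈ 1.7876e+6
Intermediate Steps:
q = -48 (q = -2*24 = -48)
H(j) = 1/(j + (-48 + j)*(17 + j)) (H(j) = 1/(j + (j + 17)*(j - 48)) = 1/(j + (17 + j)*(-48 + j)) = 1/(j + (-48 + j)*(17 + j)))
(-1337 + H(-4))² = (-1337 + 1/(-816 + (-4)² - 30*(-4)))² = (-1337 + 1/(-816 + 16 + 120))² = (-1337 + 1/(-680))² = (-1337 - 1/680)² = (-909161/680)² = 826573723921/462400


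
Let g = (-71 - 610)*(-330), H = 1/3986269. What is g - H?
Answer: 895834232369/3986269 ≈ 2.2473e+5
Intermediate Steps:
H = 1/3986269 ≈ 2.5086e-7
g = 224730 (g = -681*(-330) = 224730)
g - H = 224730 - 1*1/3986269 = 224730 - 1/3986269 = 895834232369/3986269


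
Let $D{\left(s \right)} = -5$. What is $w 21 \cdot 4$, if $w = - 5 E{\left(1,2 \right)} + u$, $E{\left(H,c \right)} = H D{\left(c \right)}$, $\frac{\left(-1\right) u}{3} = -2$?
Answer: $2604$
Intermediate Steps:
$u = 6$ ($u = \left(-3\right) \left(-2\right) = 6$)
$E{\left(H,c \right)} = - 5 H$ ($E{\left(H,c \right)} = H \left(-5\right) = - 5 H$)
$w = 31$ ($w = - 5 \left(\left(-5\right) 1\right) + 6 = \left(-5\right) \left(-5\right) + 6 = 25 + 6 = 31$)
$w 21 \cdot 4 = 31 \cdot 21 \cdot 4 = 651 \cdot 4 = 2604$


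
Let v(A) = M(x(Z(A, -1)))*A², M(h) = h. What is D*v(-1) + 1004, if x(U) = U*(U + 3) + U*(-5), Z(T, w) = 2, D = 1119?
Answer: 1004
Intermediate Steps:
x(U) = -5*U + U*(3 + U) (x(U) = U*(3 + U) - 5*U = -5*U + U*(3 + U))
v(A) = 0 (v(A) = (2*(-2 + 2))*A² = (2*0)*A² = 0*A² = 0)
D*v(-1) + 1004 = 1119*0 + 1004 = 0 + 1004 = 1004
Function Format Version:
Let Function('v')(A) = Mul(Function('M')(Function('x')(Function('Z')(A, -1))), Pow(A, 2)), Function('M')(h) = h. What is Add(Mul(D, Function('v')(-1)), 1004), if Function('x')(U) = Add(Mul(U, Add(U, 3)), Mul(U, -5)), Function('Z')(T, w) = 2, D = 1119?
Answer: 1004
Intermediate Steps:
Function('x')(U) = Add(Mul(-5, U), Mul(U, Add(3, U))) (Function('x')(U) = Add(Mul(U, Add(3, U)), Mul(-5, U)) = Add(Mul(-5, U), Mul(U, Add(3, U))))
Function('v')(A) = 0 (Function('v')(A) = Mul(Mul(2, Add(-2, 2)), Pow(A, 2)) = Mul(Mul(2, 0), Pow(A, 2)) = Mul(0, Pow(A, 2)) = 0)
Add(Mul(D, Function('v')(-1)), 1004) = Add(Mul(1119, 0), 1004) = Add(0, 1004) = 1004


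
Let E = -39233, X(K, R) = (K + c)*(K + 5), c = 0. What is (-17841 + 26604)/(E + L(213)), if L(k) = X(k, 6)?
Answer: 8763/7201 ≈ 1.2169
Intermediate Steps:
X(K, R) = K*(5 + K) (X(K, R) = (K + 0)*(K + 5) = K*(5 + K))
L(k) = k*(5 + k)
(-17841 + 26604)/(E + L(213)) = (-17841 + 26604)/(-39233 + 213*(5 + 213)) = 8763/(-39233 + 213*218) = 8763/(-39233 + 46434) = 8763/7201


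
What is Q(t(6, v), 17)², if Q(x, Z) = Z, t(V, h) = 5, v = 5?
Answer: 289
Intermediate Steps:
Q(t(6, v), 17)² = 17² = 289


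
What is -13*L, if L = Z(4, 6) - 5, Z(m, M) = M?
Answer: -13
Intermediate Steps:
L = 1 (L = 6 - 5 = 1)
-13*L = -13*1 = -13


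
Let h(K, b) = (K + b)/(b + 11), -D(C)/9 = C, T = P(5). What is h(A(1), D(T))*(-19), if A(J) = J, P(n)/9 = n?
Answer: -3838/197 ≈ -19.482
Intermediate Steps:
P(n) = 9*n
T = 45 (T = 9*5 = 45)
D(C) = -9*C
h(K, b) = (K + b)/(11 + b)
h(A(1), D(T))*(-19) = ((1 - 9*45)/(11 - 9*45))*(-19) = ((1 - 405)/(11 - 405))*(-19) = (-404/(-394))*(-19) = -1/394*(-404)*(-19) = (202/197)*(-19) = -3838/197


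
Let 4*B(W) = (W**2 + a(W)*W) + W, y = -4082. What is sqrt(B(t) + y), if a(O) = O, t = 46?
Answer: 5*I*sqrt(482)/2 ≈ 54.886*I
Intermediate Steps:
B(W) = W**2/2 + W/4 (B(W) = ((W**2 + W*W) + W)/4 = ((W**2 + W**2) + W)/4 = (2*W**2 + W)/4 = (W + 2*W**2)/4 = W**2/2 + W/4)
sqrt(B(t) + y) = sqrt((1/4)*46*(1 + 2*46) - 4082) = sqrt((1/4)*46*(1 + 92) - 4082) = sqrt((1/4)*46*93 - 4082) = sqrt(2139/2 - 4082) = sqrt(-6025/2) = 5*I*sqrt(482)/2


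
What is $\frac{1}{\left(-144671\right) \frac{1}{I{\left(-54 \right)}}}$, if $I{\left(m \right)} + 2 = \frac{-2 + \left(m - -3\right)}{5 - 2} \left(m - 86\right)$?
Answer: $- \frac{7414}{434013} \approx -0.017082$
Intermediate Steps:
$I{\left(m \right)} = -2 + \left(-86 + m\right) \left(\frac{1}{3} + \frac{m}{3}\right)$ ($I{\left(m \right)} = -2 + \frac{-2 + \left(m - -3\right)}{5 - 2} \left(m - 86\right) = -2 + \frac{-2 + \left(m + 3\right)}{3} \left(-86 + m\right) = -2 + \left(-2 + \left(3 + m\right)\right) \frac{1}{3} \left(-86 + m\right) = -2 + \left(1 + m\right) \frac{1}{3} \left(-86 + m\right) = -2 + \left(\frac{1}{3} + \frac{m}{3}\right) \left(-86 + m\right) = -2 + \left(-86 + m\right) \left(\frac{1}{3} + \frac{m}{3}\right)$)
$\frac{1}{\left(-144671\right) \frac{1}{I{\left(-54 \right)}}} = \frac{1}{\left(-144671\right) \frac{1}{- \frac{92}{3} - -1530 + \frac{\left(-54\right)^{2}}{3}}} = \frac{1}{\left(-144671\right) \frac{1}{- \frac{92}{3} + 1530 + \frac{1}{3} \cdot 2916}} = \frac{1}{\left(-144671\right) \frac{1}{- \frac{92}{3} + 1530 + 972}} = \frac{1}{\left(-144671\right) \frac{1}{\frac{7414}{3}}} = \frac{1}{\left(-144671\right) \frac{3}{7414}} = \frac{1}{- \frac{434013}{7414}} = - \frac{7414}{434013}$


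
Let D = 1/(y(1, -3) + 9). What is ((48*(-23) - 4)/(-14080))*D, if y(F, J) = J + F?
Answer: 277/24640 ≈ 0.011242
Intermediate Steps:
y(F, J) = F + J
D = 1/7 (D = 1/((1 - 3) + 9) = 1/(-2 + 9) = 1/7 ≈ 0.14286)
((48*(-23) - 4)/(-14080))*D = ((48*(-23) - 4)/(-14080))*(1/7) = ((-1104 - 4)*(-1/14080))*(1/7) = -1108*(-1/14080)*(1/7) = (277/3520)*(1/7) = 277/24640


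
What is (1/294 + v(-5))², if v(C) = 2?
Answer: 346921/86436 ≈ 4.0136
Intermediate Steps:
(1/294 + v(-5))² = (1/294 + 2)² = (589/294)² = 346921/86436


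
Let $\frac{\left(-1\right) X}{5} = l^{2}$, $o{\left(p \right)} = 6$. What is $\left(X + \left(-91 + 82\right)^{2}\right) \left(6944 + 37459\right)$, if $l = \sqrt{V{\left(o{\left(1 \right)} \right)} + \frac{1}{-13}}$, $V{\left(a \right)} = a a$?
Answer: $- \frac{56924646}{13} \approx -4.3788 \cdot 10^{6}$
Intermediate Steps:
$V{\left(a \right)} = a^{2}$
$l = \frac{\sqrt{6071}}{13}$ ($l = \sqrt{6^{2} + \frac{1}{-13}} = \sqrt{36 - \frac{1}{13}} = \sqrt{\frac{467}{13}} = \frac{\sqrt{6071}}{13} \approx 5.9936$)
$X = - \frac{2335}{13}$ ($X = - 5 \left(\frac{\sqrt{6071}}{13}\right)^{2} = \left(-5\right) \frac{467}{13} = - \frac{2335}{13} \approx -179.62$)
$\left(X + \left(-91 + 82\right)^{2}\right) \left(6944 + 37459\right) = \left(- \frac{2335}{13} + \left(-91 + 82\right)^{2}\right) \left(6944 + 37459\right) = \left(- \frac{2335}{13} + \left(-9\right)^{2}\right) 44403 = \left(- \frac{2335}{13} + 81\right) 44403 = \left(- \frac{1282}{13}\right) 44403 = - \frac{56924646}{13}$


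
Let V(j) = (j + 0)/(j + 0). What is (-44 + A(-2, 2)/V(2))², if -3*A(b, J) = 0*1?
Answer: 1936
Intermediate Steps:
V(j) = 1 (V(j) = j/j = 1)
A(b, J) = 0 (A(b, J) = -0 = -⅓*0 = 0)
(-44 + A(-2, 2)/V(2))² = (-44 + 0/1)² = (-44 + 0*1)² = (-44 + 0)² = (-44)² = 1936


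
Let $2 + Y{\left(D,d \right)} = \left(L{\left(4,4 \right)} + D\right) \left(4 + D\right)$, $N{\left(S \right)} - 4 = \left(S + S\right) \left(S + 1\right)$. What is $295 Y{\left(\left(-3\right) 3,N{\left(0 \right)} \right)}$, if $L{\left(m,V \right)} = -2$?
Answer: $15635$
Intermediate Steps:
$N{\left(S \right)} = 4 + 2 S \left(1 + S\right)$ ($N{\left(S \right)} = 4 + \left(S + S\right) \left(S + 1\right) = 4 + 2 S \left(1 + S\right)$)
$Y{\left(D,d \right)} = -2 + \left(-2 + D\right) \left(4 + D\right)$
$295 Y{\left(\left(-3\right) 3,N{\left(0 \right)} \right)} = 295 \left(-10 + \left(\left(-3\right) 3\right)^{2} + 2 \left(\left(-3\right) 3\right)\right) = 295 \left(-10 + \left(-9\right)^{2} + 2 \left(-9\right)\right) = 295 \left(-10 + 81 - 18\right) = 295 \cdot 53 = 15635$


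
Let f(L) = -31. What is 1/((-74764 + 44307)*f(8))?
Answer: 1/944167 ≈ 1.0591e-6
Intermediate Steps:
1/((-74764 + 44307)*f(8)) = 1/((-74764 + 44307)*(-31)) = -1/31/(-30457) = -1/30457*(-1/31) = 1/944167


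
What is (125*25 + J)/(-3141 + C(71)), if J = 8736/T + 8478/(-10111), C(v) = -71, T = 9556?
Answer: -6862432987/7053312268 ≈ -0.97294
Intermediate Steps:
J = 1828482/24155179 (J = 8736/9556 + 8478/(-10111) = 8736*(1/9556) + 8478*(-1/10111) = 2184/2389 - 8478/10111 = 1828482/24155179 ≈ 0.075697)
(125*25 + J)/(-3141 + C(71)) = (125*25 + 1828482/24155179)/(-3141 - 71) = (3125 + 1828482/24155179)/(-3212) = (75486762857/24155179)*(-1/3212) = -6862432987/7053312268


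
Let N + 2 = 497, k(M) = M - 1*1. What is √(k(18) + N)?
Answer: 16*√2 ≈ 22.627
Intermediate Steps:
k(M) = -1 + M (k(M) = M - 1 = -1 + M)
N = 495 (N = -2 + 497 = 495)
√(k(18) + N) = √((-1 + 18) + 495) = √(17 + 495) = √512 = 16*√2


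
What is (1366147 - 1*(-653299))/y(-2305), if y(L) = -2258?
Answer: -1009723/1129 ≈ -894.35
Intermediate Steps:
(1366147 - 1*(-653299))/y(-2305) = (1366147 - 1*(-653299))/(-2258) = (1366147 + 653299)*(-1/2258) = 2019446*(-1/2258) = -1009723/1129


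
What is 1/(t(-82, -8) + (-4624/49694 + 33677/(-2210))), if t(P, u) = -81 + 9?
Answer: -3230110/282090387 ≈ -0.011451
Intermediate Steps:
t(P, u) = -72
1/(t(-82, -8) + (-4624/49694 + 33677/(-2210))) = 1/(-72 + (-4624/49694 + 33677/(-2210))) = 1/(-72 + (-4624*1/49694 + 33677*(-1/2210))) = 1/(-72 + (-2312/24847 - 1981/130)) = 1/(-72 - 49522467/3230110) = 1/(-282090387/3230110) = -3230110/282090387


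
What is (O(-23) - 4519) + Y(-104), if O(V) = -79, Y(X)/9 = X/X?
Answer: -4589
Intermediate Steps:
Y(X) = 9 (Y(X) = 9*(X/X) = 9*1 = 9)
(O(-23) - 4519) + Y(-104) = (-79 - 4519) + 9 = -4598 + 9 = -4589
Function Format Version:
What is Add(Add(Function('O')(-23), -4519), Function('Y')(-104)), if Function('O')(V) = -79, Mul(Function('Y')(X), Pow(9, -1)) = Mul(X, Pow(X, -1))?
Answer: -4589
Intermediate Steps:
Function('Y')(X) = 9 (Function('Y')(X) = Mul(9, Mul(X, Pow(X, -1))) = Mul(9, 1) = 9)
Add(Add(Function('O')(-23), -4519), Function('Y')(-104)) = Add(Add(-79, -4519), 9) = Add(-4598, 9) = -4589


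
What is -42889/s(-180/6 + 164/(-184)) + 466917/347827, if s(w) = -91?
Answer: 2137205950/4521751 ≈ 472.65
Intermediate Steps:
-42889/s(-180/6 + 164/(-184)) + 466917/347827 = -42889/(-91) + 466917/347827 = -42889*(-1/91) + 466917*(1/347827) = 6127/13 + 466917/347827 = 2137205950/4521751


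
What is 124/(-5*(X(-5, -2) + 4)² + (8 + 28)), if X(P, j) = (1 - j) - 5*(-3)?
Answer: -31/596 ≈ -0.052013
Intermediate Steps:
X(P, j) = 16 - j (X(P, j) = (1 - j) + 15 = 16 - j)
124/(-5*(X(-5, -2) + 4)² + (8 + 28)) = 124/(-5*((16 - 1*(-2)) + 4)² + (8 + 28)) = 124/(-5*((16 + 2) + 4)² + 36) = 124/(-5*(18 + 4)² + 36) = 124/(-5*22² + 36) = 124/(-5*484 + 36) = 124/(-2420 + 36) = 124/(-2384) = -1/2384*124 = -31/596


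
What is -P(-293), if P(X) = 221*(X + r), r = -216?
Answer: 112489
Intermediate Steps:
P(X) = -47736 + 221*X (P(X) = 221*(X - 216) = 221*(-216 + X) = -47736 + 221*X)
-P(-293) = -(-47736 + 221*(-293)) = -(-47736 - 64753) = -1*(-112489) = 112489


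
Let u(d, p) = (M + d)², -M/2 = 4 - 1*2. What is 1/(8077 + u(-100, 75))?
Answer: 1/18893 ≈ 5.2930e-5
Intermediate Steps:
M = -4 (M = -2*(4 - 1*2) = -2*(4 - 2) = -2*2 = -4)
u(d, p) = (-4 + d)²
1/(8077 + u(-100, 75)) = 1/(8077 + (-4 - 100)²) = 1/(8077 + (-104)²) = 1/(8077 + 10816) = 1/18893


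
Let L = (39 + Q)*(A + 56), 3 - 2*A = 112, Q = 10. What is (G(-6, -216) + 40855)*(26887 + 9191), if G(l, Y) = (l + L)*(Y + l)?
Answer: 933337860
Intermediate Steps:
A = -109/2 (A = 3/2 - 1/2*112 = 3/2 - 56 = -109/2 ≈ -54.500)
L = 147/2 (L = (39 + 10)*(-109/2 + 56) = 49*(3/2) = 147/2 ≈ 73.500)
G(l, Y) = (147/2 + l)*(Y + l) (G(l, Y) = (l + 147/2)*(Y + l) = (147/2 + l)*(Y + l))
(G(-6, -216) + 40855)*(26887 + 9191) = (((-6)**2 + (147/2)*(-216) + (147/2)*(-6) - 216*(-6)) + 40855)*(26887 + 9191) = ((36 - 15876 - 441 + 1296) + 40855)*36078 = (-14985 + 40855)*36078 = 25870*36078 = 933337860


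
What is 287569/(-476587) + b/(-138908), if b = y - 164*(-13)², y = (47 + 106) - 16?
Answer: -26801841779/66201746996 ≈ -0.40485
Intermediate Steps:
y = 137 (y = 153 - 16 = 137)
b = -27579 (b = 137 - 164*(-13)² = 137 - 164*169 = 137 - 27716 = -27579)
287569/(-476587) + b/(-138908) = 287569/(-476587) - 27579/(-138908) = 287569*(-1/476587) - 27579*(-1/138908) = -287569/476587 + 27579/138908 = -26801841779/66201746996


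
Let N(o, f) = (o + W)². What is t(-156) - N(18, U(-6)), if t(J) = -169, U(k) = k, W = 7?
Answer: -794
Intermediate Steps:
N(o, f) = (7 + o)² (N(o, f) = (o + 7)² = (7 + o)²)
t(-156) - N(18, U(-6)) = -169 - (7 + 18)² = -169 - 1*25² = -169 - 1*625 = -169 - 625 = -794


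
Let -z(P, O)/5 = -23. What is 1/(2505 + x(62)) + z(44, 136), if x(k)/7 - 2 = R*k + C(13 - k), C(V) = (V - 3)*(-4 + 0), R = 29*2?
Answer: 3351906/29147 ≈ 115.00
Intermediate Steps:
R = 58
C(V) = 12 - 4*V (C(V) = (-3 + V)*(-4) = 12 - 4*V)
z(P, O) = 115 (z(P, O) = -5*(-23) = 115)
x(k) = -266 + 434*k (x(k) = 14 + 7*(58*k + (12 - 4*(13 - k))) = 14 + 7*(58*k + (12 + (-52 + 4*k))) = 14 + 7*(58*k + (-40 + 4*k)) = 14 + 7*(-40 + 62*k) = 14 + (-280 + 434*k) = -266 + 434*k)
1/(2505 + x(62)) + z(44, 136) = 1/(2505 + (-266 + 434*62)) + 115 = 1/(2505 + (-266 + 26908)) + 115 = 1/(2505 + 26642) + 115 = 1/29147 + 115 = 3351906/29147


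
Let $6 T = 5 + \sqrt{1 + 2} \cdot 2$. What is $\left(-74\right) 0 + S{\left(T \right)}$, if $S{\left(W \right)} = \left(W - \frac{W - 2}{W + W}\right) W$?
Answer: $\frac{29}{18} + \frac{7 \sqrt{3}}{18} \approx 2.2847$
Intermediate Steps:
$T = \frac{5}{6} + \frac{\sqrt{3}}{3}$ ($T = \frac{5 + \sqrt{1 + 2} \cdot 2}{6} = \frac{5 + \sqrt{3} \cdot 2}{6} = \frac{5 + 2 \sqrt{3}}{6} = \frac{5}{6} + \frac{\sqrt{3}}{3} \approx 1.4107$)
$S{\left(W \right)} = W \left(W - \frac{-2 + W}{2 W}\right)$ ($S{\left(W \right)} = \left(W - \frac{-2 + W}{2 W}\right) W = W \left(W - \frac{-2 + W}{2 W}\right)$)
$\left(-74\right) 0 + S{\left(T \right)} = \left(-74\right) 0 + \left(1 + \left(\frac{5}{6} + \frac{\sqrt{3}}{3}\right)^{2} - \frac{\frac{5}{6} + \frac{\sqrt{3}}{3}}{2}\right) = 0 + \left(1 + \left(\frac{5}{6} + \frac{\sqrt{3}}{3}\right)^{2} - \left(\frac{5}{12} + \frac{\sqrt{3}}{6}\right)\right) = 0 + \left(\frac{7}{12} + \left(\frac{5}{6} + \frac{\sqrt{3}}{3}\right)^{2} - \frac{\sqrt{3}}{6}\right) = \frac{7}{12} + \left(\frac{5}{6} + \frac{\sqrt{3}}{3}\right)^{2} - \frac{\sqrt{3}}{6}$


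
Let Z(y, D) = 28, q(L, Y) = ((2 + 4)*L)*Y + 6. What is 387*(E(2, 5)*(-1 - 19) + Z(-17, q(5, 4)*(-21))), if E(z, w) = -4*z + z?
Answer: 57276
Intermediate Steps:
E(z, w) = -3*z
q(L, Y) = 6 + 6*L*Y (q(L, Y) = (6*L)*Y + 6 = 6*L*Y + 6 = 6 + 6*L*Y)
387*(E(2, 5)*(-1 - 19) + Z(-17, q(5, 4)*(-21))) = 387*((-3*2)*(-1 - 19) + 28) = 387*(-6*(-20) + 28) = 387*(120 + 28) = 387*148 = 57276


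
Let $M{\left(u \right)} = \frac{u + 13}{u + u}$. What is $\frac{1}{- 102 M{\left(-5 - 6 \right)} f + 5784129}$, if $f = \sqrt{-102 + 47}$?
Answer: $\frac{7069491}{40890847914119} - \frac{34 i \sqrt{55}}{122672543742357} \approx 1.7289 \cdot 10^{-7} - 2.0555 \cdot 10^{-12} i$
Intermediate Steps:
$M{\left(u \right)} = \frac{13 + u}{2 u}$
$f = i \sqrt{55}$ ($f = \sqrt{-55} = i \sqrt{55} \approx 7.4162 i$)
$\frac{1}{- 102 M{\left(-5 - 6 \right)} f + 5784129} = \frac{1}{- 102 \frac{13 - 11}{2 \left(-5 - 6\right)} i \sqrt{55} + 5784129} = \frac{1}{- 102 \frac{13 - 11}{2 \left(-11\right)} i \sqrt{55} + 5784129} = \frac{1}{- 102 \cdot \frac{1}{2} \left(- \frac{1}{11}\right) 2 i \sqrt{55} + 5784129} = \frac{1}{\left(-102\right) \left(- \frac{1}{11}\right) i \sqrt{55} + 5784129} = \frac{1}{\frac{102 i \sqrt{55}}{11} + 5784129} = \frac{1}{5784129 + \frac{102 i \sqrt{55}}{11}}$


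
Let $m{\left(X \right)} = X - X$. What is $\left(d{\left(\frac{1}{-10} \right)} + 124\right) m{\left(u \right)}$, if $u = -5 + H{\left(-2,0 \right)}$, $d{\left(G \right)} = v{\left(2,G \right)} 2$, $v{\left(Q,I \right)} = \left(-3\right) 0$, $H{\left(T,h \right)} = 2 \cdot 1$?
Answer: $0$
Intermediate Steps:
$H{\left(T,h \right)} = 2$
$v{\left(Q,I \right)} = 0$
$d{\left(G \right)} = 0$ ($d{\left(G \right)} = 0 \cdot 2 = 0$)
$u = -3$ ($u = -5 + 2 = -3$)
$m{\left(X \right)} = 0$
$\left(d{\left(\frac{1}{-10} \right)} + 124\right) m{\left(u \right)} = \left(0 + 124\right) 0 = 124 \cdot 0 = 0$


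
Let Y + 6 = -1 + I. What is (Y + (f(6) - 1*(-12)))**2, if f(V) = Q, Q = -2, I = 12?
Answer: 225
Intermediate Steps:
f(V) = -2
Y = 5 (Y = -6 + (-1 + 12) = -6 + 11 = 5)
(Y + (f(6) - 1*(-12)))**2 = (5 + (-2 - 1*(-12)))**2 = (5 + (-2 + 12))**2 = (5 + 10)**2 = 15**2 = 225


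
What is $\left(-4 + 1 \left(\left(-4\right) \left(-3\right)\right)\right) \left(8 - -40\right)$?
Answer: $384$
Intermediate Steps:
$\left(-4 + 1 \left(\left(-4\right) \left(-3\right)\right)\right) \left(8 - -40\right) = \left(-4 + 1 \cdot 12\right) \left(8 + 40\right) = \left(-4 + 12\right) 48 = 8 \cdot 48 = 384$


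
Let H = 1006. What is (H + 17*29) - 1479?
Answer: 20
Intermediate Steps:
(H + 17*29) - 1479 = (1006 + 17*29) - 1479 = (1006 + 493) - 1479 = 1499 - 1479 = 20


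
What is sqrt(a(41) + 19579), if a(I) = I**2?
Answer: 2*sqrt(5315) ≈ 145.81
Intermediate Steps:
sqrt(a(41) + 19579) = sqrt(41**2 + 19579) = sqrt(1681 + 19579) = sqrt(21260) = 2*sqrt(5315)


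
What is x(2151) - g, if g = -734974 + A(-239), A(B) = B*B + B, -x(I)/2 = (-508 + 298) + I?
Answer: 674210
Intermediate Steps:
x(I) = 420 - 2*I (x(I) = -2*((-508 + 298) + I) = -2*(-210 + I) = 420 - 2*I)
A(B) = B + B**2 (A(B) = B**2 + B = B + B**2)
g = -678092 (g = -734974 - 239*(1 - 239) = -734974 - 239*(-238) = -734974 + 56882 = -678092)
x(2151) - g = (420 - 2*2151) - 1*(-678092) = (420 - 4302) + 678092 = -3882 + 678092 = 674210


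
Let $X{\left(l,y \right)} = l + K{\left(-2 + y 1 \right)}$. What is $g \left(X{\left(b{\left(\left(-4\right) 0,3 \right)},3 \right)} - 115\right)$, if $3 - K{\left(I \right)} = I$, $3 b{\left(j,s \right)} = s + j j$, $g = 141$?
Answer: $-15792$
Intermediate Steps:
$b{\left(j,s \right)} = \frac{s}{3} + \frac{j^{2}}{3}$ ($b{\left(j,s \right)} = \frac{s + j j}{3} = \frac{s + j^{2}}{3} = \frac{s}{3} + \frac{j^{2}}{3}$)
$K{\left(I \right)} = 3 - I$
$X{\left(l,y \right)} = 5 + l - y$ ($X{\left(l,y \right)} = l - \left(-5 + y 1\right) = l - \left(-5 + y\right) = 5 + l - y$)
$g \left(X{\left(b{\left(\left(-4\right) 0,3 \right)},3 \right)} - 115\right) = 141 \left(\left(5 + \left(\frac{1}{3} \cdot 3 + \frac{\left(\left(-4\right) 0\right)^{2}}{3}\right) - 3\right) - 115\right) = 141 \left(\left(5 + \left(1 + \frac{0^{2}}{3}\right) - 3\right) - 115\right) = 141 \left(\left(5 + \left(1 + \frac{1}{3} \cdot 0\right) - 3\right) - 115\right) = 141 \left(\left(5 + \left(1 + 0\right) - 3\right) - 115\right) = 141 \left(\left(5 + 1 - 3\right) - 115\right) = 141 \left(3 - 115\right) = 141 \left(-112\right) = -15792$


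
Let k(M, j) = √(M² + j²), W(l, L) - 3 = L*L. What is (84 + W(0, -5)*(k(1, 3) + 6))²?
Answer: 71344 + 14112*√10 ≈ 1.1597e+5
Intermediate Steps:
W(l, L) = 3 + L² (W(l, L) = 3 + L*L = 3 + L²)
(84 + W(0, -5)*(k(1, 3) + 6))² = (84 + (3 + (-5)²)*(√(1² + 3²) + 6))² = (84 + (3 + 25)*(√(1 + 9) + 6))² = (84 + 28*(√10 + 6))² = (84 + 28*(6 + √10))² = (84 + (168 + 28*√10))² = (252 + 28*√10)²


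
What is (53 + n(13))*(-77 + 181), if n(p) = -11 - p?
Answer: 3016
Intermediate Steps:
(53 + n(13))*(-77 + 181) = (53 + (-11 - 1*13))*(-77 + 181) = (53 + (-11 - 13))*104 = (53 - 24)*104 = 29*104 = 3016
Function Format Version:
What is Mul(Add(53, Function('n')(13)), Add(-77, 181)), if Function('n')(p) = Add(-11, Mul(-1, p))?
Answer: 3016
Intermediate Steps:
Mul(Add(53, Function('n')(13)), Add(-77, 181)) = Mul(Add(53, Add(-11, Mul(-1, 13))), Add(-77, 181)) = Mul(Add(53, Add(-11, -13)), 104) = Mul(Add(53, -24), 104) = Mul(29, 104) = 3016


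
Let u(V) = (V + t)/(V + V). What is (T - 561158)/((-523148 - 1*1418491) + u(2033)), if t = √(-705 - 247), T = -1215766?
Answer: 57039009685451958744/62326321895109984833 + 14449945968*I*√238/62326321895109984833 ≈ 0.91517 + 3.5767e-9*I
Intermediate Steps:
t = 2*I*√238 (t = √(-952) = 2*I*√238 ≈ 30.854*I)
u(V) = (V + 2*I*√238)/(2*V) (u(V) = (V + 2*I*√238)/(V + V) = (V + 2*I*√238)/((2*V)) = (V + 2*I*√238)*(1/(2*V)) = (V + 2*I*√238)/(2*V))
(T - 561158)/((-523148 - 1*1418491) + u(2033)) = (-1215766 - 561158)/((-523148 - 1*1418491) + ((½)*2033 + I*√238)/2033) = -1776924/((-523148 - 1418491) + (2033/2 + I*√238)/2033) = -1776924/(-1941639 + (½ + I*√238/2033)) = -1776924/(-3883277/2 + I*√238/2033)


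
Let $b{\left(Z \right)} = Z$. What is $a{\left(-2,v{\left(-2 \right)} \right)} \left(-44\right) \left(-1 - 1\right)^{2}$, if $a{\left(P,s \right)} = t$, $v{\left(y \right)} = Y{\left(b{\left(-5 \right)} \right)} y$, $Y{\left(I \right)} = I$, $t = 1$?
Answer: $-176$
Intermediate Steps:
$v{\left(y \right)} = - 5 y$
$a{\left(P,s \right)} = 1$
$a{\left(-2,v{\left(-2 \right)} \right)} \left(-44\right) \left(-1 - 1\right)^{2} = 1 \left(-44\right) \left(-1 - 1\right)^{2} = - 44 \left(-2\right)^{2} = \left(-44\right) 4 = -176$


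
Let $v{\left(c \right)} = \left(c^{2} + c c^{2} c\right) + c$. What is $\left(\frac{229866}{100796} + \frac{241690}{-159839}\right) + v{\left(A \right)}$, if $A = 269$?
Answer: $\frac{42180449169886766989}{8055565922} \approx 5.2362 \cdot 10^{9}$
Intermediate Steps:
$v{\left(c \right)} = c + c^{2} + c^{4}$ ($v{\left(c \right)} = \left(c^{2} + c^{3} c\right) + c = \left(c^{2} + c^{4}\right) + c = c + c^{2} + c^{4}$)
$\left(\frac{229866}{100796} + \frac{241690}{-159839}\right) + v{\left(A \right)} = \left(\frac{229866}{100796} + \frac{241690}{-159839}\right) + 269 \left(1 + 269 + 269^{3}\right) = \left(229866 \cdot \frac{1}{100796} + 241690 \left(- \frac{1}{159839}\right)\right) + 269 \left(1 + 269 + 19465109\right) = \left(\frac{114933}{50398} - \frac{241690}{159839}\right) + 269 \cdot 19465379 = \frac{6190083167}{8055565922} + 5236186951 = \frac{42180449169886766989}{8055565922}$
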